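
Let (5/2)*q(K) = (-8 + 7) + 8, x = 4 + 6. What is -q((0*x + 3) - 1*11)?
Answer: -14/5 ≈ -2.8000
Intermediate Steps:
x = 10
q(K) = 14/5 (q(K) = 2*((-8 + 7) + 8)/5 = 2*(-1 + 8)/5 = (⅖)*7 = 14/5)
-q((0*x + 3) - 1*11) = -1*14/5 = -14/5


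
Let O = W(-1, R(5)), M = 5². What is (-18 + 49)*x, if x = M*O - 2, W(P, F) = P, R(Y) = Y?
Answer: -837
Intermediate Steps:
M = 25
O = -1
x = -27 (x = 25*(-1) - 2 = -25 - 2 = -27)
(-18 + 49)*x = (-18 + 49)*(-27) = 31*(-27) = -837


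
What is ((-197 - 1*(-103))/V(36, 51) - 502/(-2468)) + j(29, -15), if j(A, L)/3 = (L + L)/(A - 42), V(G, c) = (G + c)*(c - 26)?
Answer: 247144577/34891350 ≈ 7.0833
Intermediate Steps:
V(G, c) = (-26 + c)*(G + c) (V(G, c) = (G + c)*(-26 + c) = (-26 + c)*(G + c))
j(A, L) = 6*L/(-42 + A) (j(A, L) = 3*((L + L)/(A - 42)) = 3*((2*L)/(-42 + A)) = 3*(2*L/(-42 + A)) = 6*L/(-42 + A))
((-197 - 1*(-103))/V(36, 51) - 502/(-2468)) + j(29, -15) = ((-197 - 1*(-103))/(51² - 26*36 - 26*51 + 36*51) - 502/(-2468)) + 6*(-15)/(-42 + 29) = ((-197 + 103)/(2601 - 936 - 1326 + 1836) - 502*(-1/2468)) + 6*(-15)/(-13) = (-94/2175 + 251/1234) + 6*(-15)*(-1/13) = (-94*1/2175 + 251/1234) + 90/13 = (-94/2175 + 251/1234) + 90/13 = 429929/2683950 + 90/13 = 247144577/34891350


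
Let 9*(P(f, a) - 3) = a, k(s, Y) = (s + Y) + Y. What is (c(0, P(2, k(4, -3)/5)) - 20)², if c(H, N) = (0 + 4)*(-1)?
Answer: 576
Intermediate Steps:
k(s, Y) = s + 2*Y (k(s, Y) = (Y + s) + Y = s + 2*Y)
P(f, a) = 3 + a/9
c(H, N) = -4 (c(H, N) = 4*(-1) = -4)
(c(0, P(2, k(4, -3)/5)) - 20)² = (-4 - 20)² = (-24)² = 576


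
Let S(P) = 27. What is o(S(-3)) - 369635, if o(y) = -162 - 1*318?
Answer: -370115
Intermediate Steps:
o(y) = -480 (o(y) = -162 - 318 = -480)
o(S(-3)) - 369635 = -480 - 369635 = -370115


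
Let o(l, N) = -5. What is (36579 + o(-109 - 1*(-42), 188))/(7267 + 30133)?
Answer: 18287/18700 ≈ 0.97791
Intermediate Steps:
(36579 + o(-109 - 1*(-42), 188))/(7267 + 30133) = (36579 - 5)/(7267 + 30133) = 36574/37400 = 36574*(1/37400) = 18287/18700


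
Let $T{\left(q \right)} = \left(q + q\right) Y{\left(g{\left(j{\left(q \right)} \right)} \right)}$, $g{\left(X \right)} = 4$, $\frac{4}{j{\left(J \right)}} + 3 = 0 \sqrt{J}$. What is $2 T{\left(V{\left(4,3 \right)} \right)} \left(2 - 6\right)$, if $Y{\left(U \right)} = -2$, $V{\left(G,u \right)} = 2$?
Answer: $64$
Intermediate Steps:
$j{\left(J \right)} = - \frac{4}{3}$ ($j{\left(J \right)} = \frac{4}{-3 + 0 \sqrt{J}} = \frac{4}{-3 + 0} = \frac{4}{-3} = 4 \left(- \frac{1}{3}\right) = - \frac{4}{3}$)
$T{\left(q \right)} = - 4 q$ ($T{\left(q \right)} = \left(q + q\right) \left(-2\right) = 2 q \left(-2\right) = - 4 q$)
$2 T{\left(V{\left(4,3 \right)} \right)} \left(2 - 6\right) = 2 \left(\left(-4\right) 2\right) \left(2 - 6\right) = 2 \left(-8\right) \left(2 - 6\right) = \left(-16\right) \left(-4\right) = 64$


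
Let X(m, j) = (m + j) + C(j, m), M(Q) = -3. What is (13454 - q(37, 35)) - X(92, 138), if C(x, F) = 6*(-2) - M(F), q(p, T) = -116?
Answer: 13349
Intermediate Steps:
C(x, F) = -9 (C(x, F) = 6*(-2) - 1*(-3) = -12 + 3 = -9)
X(m, j) = -9 + j + m (X(m, j) = (m + j) - 9 = (j + m) - 9 = -9 + j + m)
(13454 - q(37, 35)) - X(92, 138) = (13454 - 1*(-116)) - (-9 + 138 + 92) = (13454 + 116) - 1*221 = 13570 - 221 = 13349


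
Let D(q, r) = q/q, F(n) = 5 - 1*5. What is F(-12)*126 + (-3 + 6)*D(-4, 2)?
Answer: 3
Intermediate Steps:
F(n) = 0 (F(n) = 5 - 5 = 0)
D(q, r) = 1
F(-12)*126 + (-3 + 6)*D(-4, 2) = 0*126 + (-3 + 6)*1 = 0 + 3*1 = 0 + 3 = 3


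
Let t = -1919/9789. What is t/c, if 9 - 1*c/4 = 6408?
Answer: 1919/250559244 ≈ 7.6589e-6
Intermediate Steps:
c = -25596 (c = 36 - 4*6408 = 36 - 25632 = -25596)
t = -1919/9789 (t = -1919*1/9789 = -1919/9789 ≈ -0.19604)
t/c = -1919/9789/(-25596) = -1919/9789*(-1/25596) = 1919/250559244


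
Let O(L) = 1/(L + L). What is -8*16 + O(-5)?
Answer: -1281/10 ≈ -128.10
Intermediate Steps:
O(L) = 1/(2*L)
-8*16 + O(-5) = -8*16 + (1/2)/(-5) = -128 + (1/2)*(-1/5) = -128 - 1/10 = -1281/10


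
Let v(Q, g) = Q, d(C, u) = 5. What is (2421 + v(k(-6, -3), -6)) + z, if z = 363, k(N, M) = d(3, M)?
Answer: 2789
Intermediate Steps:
k(N, M) = 5
(2421 + v(k(-6, -3), -6)) + z = (2421 + 5) + 363 = 2426 + 363 = 2789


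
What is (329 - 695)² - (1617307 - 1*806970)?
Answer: -676381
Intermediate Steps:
(329 - 695)² - (1617307 - 1*806970) = (-366)² - (1617307 - 806970) = 133956 - 1*810337 = 133956 - 810337 = -676381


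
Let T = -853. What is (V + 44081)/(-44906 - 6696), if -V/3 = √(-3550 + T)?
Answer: -44081/51602 + 3*I*√4403/51602 ≈ -0.85425 + 0.0038577*I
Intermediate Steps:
V = -3*I*√4403 (V = -3*√(-3550 - 853) = -3*I*√4403 ≈ -199.07*I)
(V + 44081)/(-44906 - 6696) = (-3*I*√4403 + 44081)/(-44906 - 6696) = (44081 - 3*I*√4403)/(-51602) = (44081 - 3*I*√4403)*(-1/51602) = -44081/51602 + 3*I*√4403/51602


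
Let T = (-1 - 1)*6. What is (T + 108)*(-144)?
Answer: -13824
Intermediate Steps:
T = -12 (T = -2*6 = -12)
(T + 108)*(-144) = (-12 + 108)*(-144) = 96*(-144) = -13824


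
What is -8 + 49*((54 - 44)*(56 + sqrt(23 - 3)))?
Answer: 27432 + 980*sqrt(5) ≈ 29623.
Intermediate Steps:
-8 + 49*((54 - 44)*(56 + sqrt(23 - 3))) = -8 + 49*(10*(56 + sqrt(20))) = -8 + 49*(10*(56 + 2*sqrt(5))) = -8 + 49*(560 + 20*sqrt(5)) = -8 + (27440 + 980*sqrt(5)) = 27432 + 980*sqrt(5)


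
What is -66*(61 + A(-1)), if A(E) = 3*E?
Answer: -3828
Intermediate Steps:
-66*(61 + A(-1)) = -66*(61 + 3*(-1)) = -66*(61 - 3) = -66*58 = -3828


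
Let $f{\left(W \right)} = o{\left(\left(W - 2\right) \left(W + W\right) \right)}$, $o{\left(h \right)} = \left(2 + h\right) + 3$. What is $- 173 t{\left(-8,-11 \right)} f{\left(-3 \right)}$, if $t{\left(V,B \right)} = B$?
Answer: $66605$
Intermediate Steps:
$o{\left(h \right)} = 5 + h$
$f{\left(W \right)} = 5 + 2 W \left(-2 + W\right)$ ($f{\left(W \right)} = 5 + \left(W - 2\right) \left(W + W\right) = 5 + \left(-2 + W\right) 2 W = 5 + 2 W \left(-2 + W\right)$)
$- 173 t{\left(-8,-11 \right)} f{\left(-3 \right)} = \left(-173\right) \left(-11\right) \left(5 + 2 \left(-3\right) \left(-2 - 3\right)\right) = 1903 \left(5 + 2 \left(-3\right) \left(-5\right)\right) = 1903 \left(5 + 30\right) = 1903 \cdot 35 = 66605$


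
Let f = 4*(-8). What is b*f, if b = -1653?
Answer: 52896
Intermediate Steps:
f = -32
b*f = -1653*(-32) = 52896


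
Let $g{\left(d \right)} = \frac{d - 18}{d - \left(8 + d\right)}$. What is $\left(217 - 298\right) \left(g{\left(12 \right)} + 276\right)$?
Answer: $- \frac{89667}{4} \approx -22417.0$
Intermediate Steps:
$g{\left(d \right)} = \frac{9}{4} - \frac{d}{8}$ ($g{\left(d \right)} = \frac{-18 + d}{-8} = \left(-18 + d\right) \left(- \frac{1}{8}\right) = \frac{9}{4} - \frac{d}{8}$)
$\left(217 - 298\right) \left(g{\left(12 \right)} + 276\right) = \left(217 - 298\right) \left(\left(\frac{9}{4} - \frac{3}{2}\right) + 276\right) = - 81 \left(\frac{3}{4} + 276\right) = \left(-81\right) \frac{1107}{4} = - \frac{89667}{4}$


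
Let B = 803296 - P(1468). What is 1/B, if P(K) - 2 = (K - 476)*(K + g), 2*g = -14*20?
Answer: -1/514082 ≈ -1.9452e-6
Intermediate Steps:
g = -140 (g = (-14*20)/2 = (½)*(-280) = -140)
P(K) = 2 + (-476 + K)*(-140 + K) (P(K) = 2 + (K - 476)*(K - 140) = 2 + (-476 + K)*(-140 + K))
B = -514082 (B = 803296 - (66642 + 1468² - 616*1468) = 803296 - (66642 + 2155024 - 904288) = 803296 - 1*1317378 = 803296 - 1317378 = -514082)
1/B = 1/(-514082) = -1/514082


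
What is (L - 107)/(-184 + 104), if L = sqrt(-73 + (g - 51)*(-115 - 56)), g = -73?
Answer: 107/80 - sqrt(21131)/80 ≈ -0.47956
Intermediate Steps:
L = sqrt(21131) (L = sqrt(-73 + (-73 - 51)*(-115 - 56)) = sqrt(-73 - 124*(-171)) = sqrt(-73 + 21204) = sqrt(21131) ≈ 145.36)
(L - 107)/(-184 + 104) = (sqrt(21131) - 107)/(-184 + 104) = (-107 + sqrt(21131))/(-80) = (-107 + sqrt(21131))*(-1/80) = 107/80 - sqrt(21131)/80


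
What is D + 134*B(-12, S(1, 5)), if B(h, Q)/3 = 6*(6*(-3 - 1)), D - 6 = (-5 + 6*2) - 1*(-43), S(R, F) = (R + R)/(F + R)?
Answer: -57832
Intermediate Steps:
S(R, F) = 2*R/(F + R) (S(R, F) = (2*R)/(F + R) = 2*R/(F + R))
D = 56 (D = 6 + ((-5 + 6*2) - 1*(-43)) = 6 + ((-5 + 12) + 43) = 6 + (7 + 43) = 6 + 50 = 56)
B(h, Q) = -432 (B(h, Q) = 3*(6*(6*(-3 - 1))) = 3*(6*(6*(-4))) = 3*(6*(-24)) = 3*(-144) = -432)
D + 134*B(-12, S(1, 5)) = 56 + 134*(-432) = 56 - 57888 = -57832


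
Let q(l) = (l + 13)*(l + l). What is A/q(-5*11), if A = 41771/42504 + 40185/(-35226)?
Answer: -691807/20225953440 ≈ -3.4204e-5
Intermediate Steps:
q(l) = 2*l*(13 + l) (q(l) = (13 + l)*(2*l) = 2*l*(13 + l))
A = -691807/4377912 (A = 41771*(1/42504) + 40185*(-1/35226) = 41771/42504 - 235/206 = -691807/4377912 ≈ -0.15802)
A/q(-5*11) = -691807*(-1/(110*(13 - 5*11)))/4377912 = -691807*(-1/(110*(13 - 55)))/4377912 = -691807/(4377912*(2*(-55)*(-42))) = -691807/4377912/4620 = -691807/4377912*1/4620 = -691807/20225953440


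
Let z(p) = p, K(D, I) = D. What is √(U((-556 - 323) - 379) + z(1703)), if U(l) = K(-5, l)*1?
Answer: √1698 ≈ 41.207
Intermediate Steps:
U(l) = -5 (U(l) = -5*1 = -5)
√(U((-556 - 323) - 379) + z(1703)) = √(-5 + 1703) = √1698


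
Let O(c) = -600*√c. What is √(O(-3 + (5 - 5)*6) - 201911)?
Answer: √(-201911 - 600*I*√3) ≈ 1.156 - 449.35*I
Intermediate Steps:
√(O(-3 + (5 - 5)*6) - 201911) = √(-600*√(-3 + (5 - 5)*6) - 201911) = √(-600*√(-3 + 0*6) - 201911) = √(-600*√(-3 + 0) - 201911) = √(-600*I*√3 - 201911) = √(-201911 - 600*I*√3)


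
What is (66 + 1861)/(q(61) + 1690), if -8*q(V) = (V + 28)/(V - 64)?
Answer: 46248/40649 ≈ 1.1377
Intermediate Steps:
q(V) = -(28 + V)/(8*(-64 + V)) (q(V) = -(V + 28)/(8*(V - 64)) = -(28 + V)/(8*(-64 + V)))
(66 + 1861)/(q(61) + 1690) = (66 + 1861)/((-28 - 1*61)/(8*(-64 + 61)) + 1690) = 1927/((⅛)*(-28 - 61)/(-3) + 1690) = 1927/((⅛)*(-⅓)*(-89) + 1690) = 1927/(89/24 + 1690) = 1927/(40649/24) = 1927*(24/40649) = 46248/40649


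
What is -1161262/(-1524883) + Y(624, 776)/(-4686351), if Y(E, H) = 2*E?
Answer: 1813392760326/2382045657311 ≈ 0.76128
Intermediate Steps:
-1161262/(-1524883) + Y(624, 776)/(-4686351) = -1161262/(-1524883) + (2*624)/(-4686351) = -1161262*(-1/1524883) + 1248*(-1/4686351) = 1161262/1524883 - 416/1562117 = 1813392760326/2382045657311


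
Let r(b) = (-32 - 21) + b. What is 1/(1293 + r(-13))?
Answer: 1/1227 ≈ 0.00081500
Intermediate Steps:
r(b) = -53 + b
1/(1293 + r(-13)) = 1/(1293 + (-53 - 13)) = 1/(1293 - 66) = 1/1227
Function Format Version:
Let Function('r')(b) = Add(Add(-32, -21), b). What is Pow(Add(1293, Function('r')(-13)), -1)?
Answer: Rational(1, 1227) ≈ 0.00081500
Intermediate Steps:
Function('r')(b) = Add(-53, b)
Pow(Add(1293, Function('r')(-13)), -1) = Pow(Add(1293, Add(-53, -13)), -1) = Pow(Add(1293, -66), -1) = Pow(1227, -1) = Rational(1, 1227)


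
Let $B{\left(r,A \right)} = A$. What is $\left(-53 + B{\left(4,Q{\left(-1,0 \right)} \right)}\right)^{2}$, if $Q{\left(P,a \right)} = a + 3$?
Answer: $2500$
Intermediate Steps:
$Q{\left(P,a \right)} = 3 + a$
$\left(-53 + B{\left(4,Q{\left(-1,0 \right)} \right)}\right)^{2} = \left(-53 + \left(3 + 0\right)\right)^{2} = \left(-53 + 3\right)^{2} = \left(-50\right)^{2} = 2500$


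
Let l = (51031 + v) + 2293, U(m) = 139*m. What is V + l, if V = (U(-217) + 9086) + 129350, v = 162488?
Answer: 324085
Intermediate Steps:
l = 215812 (l = (51031 + 162488) + 2293 = 213519 + 2293 = 215812)
V = 108273 (V = (139*(-217) + 9086) + 129350 = (-30163 + 9086) + 129350 = -21077 + 129350 = 108273)
V + l = 108273 + 215812 = 324085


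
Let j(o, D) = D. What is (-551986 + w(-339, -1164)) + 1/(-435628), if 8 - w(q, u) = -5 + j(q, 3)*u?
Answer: -238933681069/435628 ≈ -5.4848e+5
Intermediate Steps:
w(q, u) = 13 - 3*u (w(q, u) = 8 - (-5 + 3*u) = 8 + (5 - 3*u) = 13 - 3*u)
(-551986 + w(-339, -1164)) + 1/(-435628) = (-551986 + (13 - 3*(-1164))) + 1/(-435628) = (-551986 + (13 + 3492)) - 1/435628 = (-551986 + 3505) - 1/435628 = -548481 - 1/435628 = -238933681069/435628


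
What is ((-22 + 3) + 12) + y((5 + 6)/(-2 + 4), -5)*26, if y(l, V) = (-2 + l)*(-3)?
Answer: -280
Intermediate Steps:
y(l, V) = 6 - 3*l
((-22 + 3) + 12) + y((5 + 6)/(-2 + 4), -5)*26 = ((-22 + 3) + 12) + (6 - 3*(5 + 6)/(-2 + 4))*26 = (-19 + 12) + (6 - 33/2)*26 = -7 + (6 - 33/2)*26 = -7 - 21/2*26 = -7 - 273 = -280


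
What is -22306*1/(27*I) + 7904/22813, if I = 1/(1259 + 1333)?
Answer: -48851202784/22813 ≈ -2.1414e+6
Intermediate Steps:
I = 1/2592 ≈ 0.00038580
-22306*1/(27*I) + 7904/22813 = -22306/(27*(1/2592)) + 7904/22813 = -22306/1/96 + 7904*(1/22813) = -22306*96 + 7904/22813 = -2141376 + 7904/22813 = -48851202784/22813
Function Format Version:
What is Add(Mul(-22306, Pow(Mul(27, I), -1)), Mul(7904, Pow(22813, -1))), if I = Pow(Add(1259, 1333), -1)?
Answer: Rational(-48851202784, 22813) ≈ -2.1414e+6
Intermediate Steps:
I = Rational(1, 2592) (I = Pow(2592, -1) = Rational(1, 2592) ≈ 0.00038580)
Add(Mul(-22306, Pow(Mul(27, I), -1)), Mul(7904, Pow(22813, -1))) = Add(Mul(-22306, Pow(Mul(27, Rational(1, 2592)), -1)), Mul(7904, Pow(22813, -1))) = Add(Mul(-22306, Pow(Rational(1, 96), -1)), Mul(7904, Rational(1, 22813))) = Add(Mul(-22306, 96), Rational(7904, 22813)) = Add(-2141376, Rational(7904, 22813)) = Rational(-48851202784, 22813)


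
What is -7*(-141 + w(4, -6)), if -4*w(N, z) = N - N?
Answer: 987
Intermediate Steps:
w(N, z) = 0 (w(N, z) = -(N - N)/4 = -1/4*0 = 0)
-7*(-141 + w(4, -6)) = -7*(-141 + 0) = -7*(-141) = 987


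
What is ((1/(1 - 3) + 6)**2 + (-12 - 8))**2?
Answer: 1681/16 ≈ 105.06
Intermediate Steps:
((1/(1 - 3) + 6)**2 + (-12 - 8))**2 = ((1/(-2) + 6)**2 - 20)**2 = ((-1/2 + 6)**2 - 20)**2 = ((11/2)**2 - 20)**2 = (121/4 - 20)**2 = (41/4)**2 = 1681/16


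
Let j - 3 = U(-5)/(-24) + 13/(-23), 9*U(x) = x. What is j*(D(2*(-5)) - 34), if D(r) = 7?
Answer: -12211/184 ≈ -66.364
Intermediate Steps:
U(x) = x/9
j = 12211/4968 (j = 3 + (((⅑)*(-5))/(-24) + 13/(-23)) = 3 + (-5/9*(-1/24) + 13*(-1/23)) = 3 + (5/216 - 13/23) = 3 - 2693/4968 = 12211/4968 ≈ 2.4579)
j*(D(2*(-5)) - 34) = 12211*(7 - 34)/4968 = (12211/4968)*(-27) = -12211/184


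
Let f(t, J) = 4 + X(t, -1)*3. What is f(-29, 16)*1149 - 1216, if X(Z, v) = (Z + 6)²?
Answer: 1826843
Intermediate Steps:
X(Z, v) = (6 + Z)²
f(t, J) = 4 + 3*(6 + t)² (f(t, J) = 4 + (6 + t)²*3 = 4 + 3*(6 + t)²)
f(-29, 16)*1149 - 1216 = (4 + 3*(6 - 29)²)*1149 - 1216 = (4 + 3*(-23)²)*1149 - 1216 = (4 + 3*529)*1149 - 1216 = (4 + 1587)*1149 - 1216 = 1591*1149 - 1216 = 1828059 - 1216 = 1826843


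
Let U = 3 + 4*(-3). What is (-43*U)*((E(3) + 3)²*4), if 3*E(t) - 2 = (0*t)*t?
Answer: 20812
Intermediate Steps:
E(t) = ⅔ (E(t) = ⅔ + ((0*t)*t)/3 = ⅔ + (0*t)/3 = ⅔ + (⅓)*0 = ⅔ + 0 = ⅔)
U = -9 (U = 3 - 12 = -9)
(-43*U)*((E(3) + 3)²*4) = (-43*(-9))*((⅔ + 3)²*4) = 387*((11/3)²*4) = 387*((121/9)*4) = 387*(484/9) = 20812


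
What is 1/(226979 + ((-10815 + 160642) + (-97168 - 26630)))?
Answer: 1/253008 ≈ 3.9524e-6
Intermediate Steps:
1/(226979 + ((-10815 + 160642) + (-97168 - 26630))) = 1/(226979 + (149827 - 123798)) = 1/(226979 + 26029) = 1/253008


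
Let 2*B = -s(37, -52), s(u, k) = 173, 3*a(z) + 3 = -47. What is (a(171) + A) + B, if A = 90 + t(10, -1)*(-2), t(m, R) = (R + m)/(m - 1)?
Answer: -91/6 ≈ -15.167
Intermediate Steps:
a(z) = -50/3 (a(z) = -1 + (⅓)*(-47) = -1 - 47/3 = -50/3)
t(m, R) = (R + m)/(-1 + m)
B = -173/2 (B = (-1*173)/2 = (½)*(-173) = -173/2 ≈ -86.500)
A = 88 (A = 90 + ((-1 + 10)/(-1 + 10))*(-2) = 90 + (9/9)*(-2) = 90 + ((⅑)*9)*(-2) = 90 + 1*(-2) = 90 - 2 = 88)
(a(171) + A) + B = (-50/3 + 88) - 173/2 = 214/3 - 173/2 = -91/6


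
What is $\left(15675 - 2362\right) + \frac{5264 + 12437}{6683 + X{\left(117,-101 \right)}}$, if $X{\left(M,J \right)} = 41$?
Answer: $\frac{89534313}{6724} \approx 13316.0$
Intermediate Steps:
$\left(15675 - 2362\right) + \frac{5264 + 12437}{6683 + X{\left(117,-101 \right)}} = \left(15675 - 2362\right) + \frac{5264 + 12437}{6683 + 41} = \left(15675 - 2362\right) + \frac{17701}{6724} = \left(15675 - 2362\right) + 17701 \cdot \frac{1}{6724} = 13313 + \frac{17701}{6724} = \frac{89534313}{6724}$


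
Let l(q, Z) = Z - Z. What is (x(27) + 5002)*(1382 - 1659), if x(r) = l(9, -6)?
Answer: -1385554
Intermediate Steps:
l(q, Z) = 0
x(r) = 0
(x(27) + 5002)*(1382 - 1659) = (0 + 5002)*(1382 - 1659) = 5002*(-277) = -1385554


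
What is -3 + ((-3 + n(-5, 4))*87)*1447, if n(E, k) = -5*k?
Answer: -2895450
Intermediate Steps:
-3 + ((-3 + n(-5, 4))*87)*1447 = -3 + ((-3 - 5*4)*87)*1447 = -3 + ((-3 - 20)*87)*1447 = -3 - 23*87*1447 = -3 - 2001*1447 = -3 - 2895447 = -2895450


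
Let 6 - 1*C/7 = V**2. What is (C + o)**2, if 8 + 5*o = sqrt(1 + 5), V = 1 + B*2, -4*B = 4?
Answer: (167 + sqrt(6))**2/25 ≈ 1148.5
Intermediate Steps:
B = -1 (B = -1/4*4 = -1)
V = -1 (V = 1 - 1*2 = 1 - 2 = -1)
C = 35 (C = 42 - 7*(-1)**2 = 42 - 7*1 = 42 - 7 = 35)
o = -8/5 + sqrt(6)/5 (o = -8/5 + sqrt(1 + 5)/5 = -8/5 + sqrt(6)/5 ≈ -1.1101)
(C + o)**2 = (35 + (-8/5 + sqrt(6)/5))**2 = (167/5 + sqrt(6)/5)**2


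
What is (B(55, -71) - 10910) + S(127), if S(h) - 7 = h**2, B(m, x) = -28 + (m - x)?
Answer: 5324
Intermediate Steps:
B(m, x) = -28 + m - x
S(h) = 7 + h**2
(B(55, -71) - 10910) + S(127) = ((-28 + 55 - 1*(-71)) - 10910) + (7 + 127**2) = ((-28 + 55 + 71) - 10910) + (7 + 16129) = (98 - 10910) + 16136 = -10812 + 16136 = 5324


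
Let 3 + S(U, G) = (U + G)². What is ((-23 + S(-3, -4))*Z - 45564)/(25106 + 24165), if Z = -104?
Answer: -47956/49271 ≈ -0.97331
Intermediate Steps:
S(U, G) = -3 + (G + U)² (S(U, G) = -3 + (U + G)² = -3 + (G + U)²)
((-23 + S(-3, -4))*Z - 45564)/(25106 + 24165) = ((-23 + (-3 + (-4 - 3)²))*(-104) - 45564)/(25106 + 24165) = ((-23 + (-3 + (-7)²))*(-104) - 45564)/49271 = ((-23 + (-3 + 49))*(-104) - 45564)*(1/49271) = ((-23 + 46)*(-104) - 45564)*(1/49271) = (23*(-104) - 45564)*(1/49271) = (-2392 - 45564)*(1/49271) = -47956*1/49271 = -47956/49271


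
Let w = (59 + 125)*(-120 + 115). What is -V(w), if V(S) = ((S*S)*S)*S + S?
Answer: -716392959080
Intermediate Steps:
w = -920 (w = 184*(-5) = -920)
V(S) = S + S⁴ (V(S) = (S²*S)*S + S = S³*S + S = S⁴ + S = S + S⁴)
-V(w) = -(-920 + (-920)⁴) = -(-920 + 716392960000) = -1*716392959080 = -716392959080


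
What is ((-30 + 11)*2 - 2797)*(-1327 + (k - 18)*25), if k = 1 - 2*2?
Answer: 5250420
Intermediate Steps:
k = -3 (k = 1 - 4 = -3)
((-30 + 11)*2 - 2797)*(-1327 + (k - 18)*25) = ((-30 + 11)*2 - 2797)*(-1327 + (-3 - 18)*25) = (-19*2 - 2797)*(-1327 - 21*25) = (-38 - 2797)*(-1327 - 525) = -2835*(-1852) = 5250420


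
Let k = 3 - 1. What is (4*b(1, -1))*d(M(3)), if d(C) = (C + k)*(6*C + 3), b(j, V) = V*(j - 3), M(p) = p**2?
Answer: 5016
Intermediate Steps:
k = 2
b(j, V) = V*(-3 + j)
d(C) = (2 + C)*(3 + 6*C) (d(C) = (C + 2)*(6*C + 3) = (2 + C)*(3 + 6*C))
(4*b(1, -1))*d(M(3)) = (4*(-(-3 + 1)))*(6 + 6*(3**2)**2 + 15*3**2) = (4*(-1*(-2)))*(6 + 6*9**2 + 15*9) = (4*2)*(6 + 6*81 + 135) = 8*(6 + 486 + 135) = 8*627 = 5016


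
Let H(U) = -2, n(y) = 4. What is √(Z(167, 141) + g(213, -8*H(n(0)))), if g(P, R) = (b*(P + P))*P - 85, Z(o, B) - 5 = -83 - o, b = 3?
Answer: 2*√67971 ≈ 521.42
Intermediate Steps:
Z(o, B) = -78 - o (Z(o, B) = 5 + (-83 - o) = -78 - o)
g(P, R) = -85 + 6*P² (g(P, R) = (3*(P + P))*P - 85 = (3*(2*P))*P - 85 = (6*P)*P - 85 = 6*P² - 85 = -85 + 6*P²)
√(Z(167, 141) + g(213, -8*H(n(0)))) = √((-78 - 1*167) + (-85 + 6*213²)) = √((-78 - 167) + (-85 + 6*45369)) = √(-245 + (-85 + 272214)) = √(-245 + 272129) = √271884 = 2*√67971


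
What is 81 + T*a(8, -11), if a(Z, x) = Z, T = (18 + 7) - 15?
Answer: 161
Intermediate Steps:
T = 10 (T = 25 - 15 = 10)
81 + T*a(8, -11) = 81 + 10*8 = 81 + 80 = 161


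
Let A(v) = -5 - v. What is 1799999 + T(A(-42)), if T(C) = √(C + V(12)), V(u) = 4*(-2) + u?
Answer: 1799999 + √41 ≈ 1.8000e+6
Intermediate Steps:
V(u) = -8 + u
T(C) = √(4 + C) (T(C) = √(C + (-8 + 12)) = √(C + 4) = √(4 + C))
1799999 + T(A(-42)) = 1799999 + √(4 + (-5 - 1*(-42))) = 1799999 + √(4 + (-5 + 42)) = 1799999 + √(4 + 37) = 1799999 + √41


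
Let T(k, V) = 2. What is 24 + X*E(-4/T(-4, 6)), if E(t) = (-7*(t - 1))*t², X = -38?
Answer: -3168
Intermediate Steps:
E(t) = t²*(7 - 7*t) (E(t) = (-7*(-1 + t))*t² = (7 - 7*t)*t² = t²*(7 - 7*t))
24 + X*E(-4/T(-4, 6)) = 24 - 266*(-4/2)²*(1 - (-4)/2) = 24 - 266*(-4*½)²*(1 - (-4)/2) = 24 - 266*(-2)²*(1 - 1*(-2)) = 24 - 266*4*(1 + 2) = 24 - 266*4*3 = 24 - 38*84 = 24 - 3192 = -3168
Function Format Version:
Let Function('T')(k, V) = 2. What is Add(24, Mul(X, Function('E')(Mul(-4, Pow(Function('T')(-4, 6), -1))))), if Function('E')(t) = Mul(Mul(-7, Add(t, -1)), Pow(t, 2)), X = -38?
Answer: -3168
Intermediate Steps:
Function('E')(t) = Mul(Pow(t, 2), Add(7, Mul(-7, t))) (Function('E')(t) = Mul(Mul(-7, Add(-1, t)), Pow(t, 2)) = Mul(Add(7, Mul(-7, t)), Pow(t, 2)) = Mul(Pow(t, 2), Add(7, Mul(-7, t))))
Add(24, Mul(X, Function('E')(Mul(-4, Pow(Function('T')(-4, 6), -1))))) = Add(24, Mul(-38, Mul(7, Pow(Mul(-4, Pow(2, -1)), 2), Add(1, Mul(-1, Mul(-4, Pow(2, -1))))))) = Add(24, Mul(-38, Mul(7, Pow(Mul(-4, Rational(1, 2)), 2), Add(1, Mul(-1, Mul(-4, Rational(1, 2))))))) = Add(24, Mul(-38, Mul(7, Pow(-2, 2), Add(1, Mul(-1, -2))))) = Add(24, Mul(-38, Mul(7, 4, Add(1, 2)))) = Add(24, Mul(-38, Mul(7, 4, 3))) = Add(24, Mul(-38, 84)) = Add(24, -3192) = -3168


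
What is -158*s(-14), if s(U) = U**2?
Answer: -30968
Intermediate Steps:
-158*s(-14) = -158*(-14)**2 = -158*196 = -30968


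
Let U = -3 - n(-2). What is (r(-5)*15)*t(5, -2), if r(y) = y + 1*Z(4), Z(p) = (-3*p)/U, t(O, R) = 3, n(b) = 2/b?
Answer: 45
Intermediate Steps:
U = -2 (U = -3 - 2/(-2) = -3 - 2*(-1)/2 = -3 - 1*(-1) = -3 + 1 = -2)
Z(p) = 3*p/2 (Z(p) = -3*p/(-2) = -3*p*(-½) = 3*p/2)
r(y) = 6 + y (r(y) = y + 1*((3/2)*4) = y + 1*6 = y + 6 = 6 + y)
(r(-5)*15)*t(5, -2) = ((6 - 5)*15)*3 = (1*15)*3 = 15*3 = 45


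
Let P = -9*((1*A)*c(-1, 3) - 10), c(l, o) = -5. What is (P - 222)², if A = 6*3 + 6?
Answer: 898704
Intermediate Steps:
A = 24 (A = 18 + 6 = 24)
P = 1170 (P = -9*((1*24)*(-5) - 10) = -9*(24*(-5) - 10) = -9*(-120 - 10) = -9*(-130) = 1170)
(P - 222)² = (1170 - 222)² = 948² = 898704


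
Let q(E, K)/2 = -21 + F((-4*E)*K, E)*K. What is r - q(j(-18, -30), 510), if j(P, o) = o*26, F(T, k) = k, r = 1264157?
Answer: 2059799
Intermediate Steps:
j(P, o) = 26*o
q(E, K) = -42 + 2*E*K (q(E, K) = 2*(-21 + E*K) = -42 + 2*E*K)
r - q(j(-18, -30), 510) = 1264157 - (-42 + 2*(26*(-30))*510) = 1264157 - (-42 + 2*(-780)*510) = 1264157 - (-42 - 795600) = 1264157 - 1*(-795642) = 1264157 + 795642 = 2059799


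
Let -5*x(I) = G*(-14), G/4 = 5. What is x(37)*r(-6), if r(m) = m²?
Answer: 2016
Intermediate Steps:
G = 20 (G = 4*5 = 20)
x(I) = 56 (x(I) = -4*(-14) = -⅕*(-280) = 56)
x(37)*r(-6) = 56*(-6)² = 56*36 = 2016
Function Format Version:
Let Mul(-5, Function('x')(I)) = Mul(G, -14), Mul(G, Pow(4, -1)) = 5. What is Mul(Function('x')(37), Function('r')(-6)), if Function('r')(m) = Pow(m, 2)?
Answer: 2016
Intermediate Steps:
G = 20 (G = Mul(4, 5) = 20)
Function('x')(I) = 56 (Function('x')(I) = Mul(Rational(-1, 5), Mul(20, -14)) = Mul(Rational(-1, 5), -280) = 56)
Mul(Function('x')(37), Function('r')(-6)) = Mul(56, Pow(-6, 2)) = Mul(56, 36) = 2016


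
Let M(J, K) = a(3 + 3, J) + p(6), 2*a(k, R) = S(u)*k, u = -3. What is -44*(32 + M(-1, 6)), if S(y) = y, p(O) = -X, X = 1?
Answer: -968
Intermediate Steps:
p(O) = -1 (p(O) = -1*1 = -1)
a(k, R) = -3*k/2 (a(k, R) = (-3*k)/2 = -3*k/2)
M(J, K) = -10 (M(J, K) = -3*(3 + 3)/2 - 1 = -3/2*6 - 1 = -9 - 1 = -10)
-44*(32 + M(-1, 6)) = -44*(32 - 10) = -44*22 = -968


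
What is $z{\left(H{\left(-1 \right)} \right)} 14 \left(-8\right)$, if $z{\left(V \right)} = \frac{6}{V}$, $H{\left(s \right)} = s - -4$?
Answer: $-224$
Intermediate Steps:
$H{\left(s \right)} = 4 + s$ ($H{\left(s \right)} = s + 4 = 4 + s$)
$z{\left(H{\left(-1 \right)} \right)} 14 \left(-8\right) = \frac{6}{4 - 1} \cdot 14 \left(-8\right) = \frac{6}{3} \cdot 14 \left(-8\right) = 6 \cdot \frac{1}{3} \cdot 14 \left(-8\right) = 2 \cdot 14 \left(-8\right) = 28 \left(-8\right) = -224$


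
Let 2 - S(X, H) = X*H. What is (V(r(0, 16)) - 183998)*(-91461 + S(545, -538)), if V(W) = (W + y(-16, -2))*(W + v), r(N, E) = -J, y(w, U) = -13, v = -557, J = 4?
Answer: -35197681211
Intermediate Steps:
r(N, E) = -4 (r(N, E) = -1*4 = -4)
S(X, H) = 2 - H*X (S(X, H) = 2 - X*H = 2 - H*X)
V(W) = (-557 + W)*(-13 + W) (V(W) = (W - 13)*(W - 557) = (-13 + W)*(-557 + W) = (-557 + W)*(-13 + W))
(V(r(0, 16)) - 183998)*(-91461 + S(545, -538)) = ((7241 + (-4)**2 - 570*(-4)) - 183998)*(-91461 + (2 - 1*(-538)*545)) = ((7241 + 16 + 2280) - 183998)*(-91461 + (2 + 293210)) = (9537 - 183998)*(-91461 + 293212) = -174461*201751 = -35197681211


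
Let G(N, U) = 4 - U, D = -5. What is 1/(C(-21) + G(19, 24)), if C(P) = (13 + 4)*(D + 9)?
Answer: 1/48 ≈ 0.020833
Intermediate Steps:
C(P) = 68 (C(P) = (13 + 4)*(-5 + 9) = 17*4 = 68)
1/(C(-21) + G(19, 24)) = 1/(68 + (4 - 1*24)) = 1/(68 + (4 - 24)) = 1/(68 - 20) = 1/48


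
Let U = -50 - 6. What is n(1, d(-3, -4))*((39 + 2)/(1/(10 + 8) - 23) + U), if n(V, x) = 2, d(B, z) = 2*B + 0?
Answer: -47732/413 ≈ -115.57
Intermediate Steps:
d(B, z) = 2*B
U = -56
n(1, d(-3, -4))*((39 + 2)/(1/(10 + 8) - 23) + U) = 2*((39 + 2)/(1/(10 + 8) - 23) - 56) = 2*(41/(1/18 - 23) - 56) = 2*(41/(-413/18) - 56) = 2*(41*(-18/413) - 56) = 2*(-738/413 - 56) = 2*(-23866/413) = -47732/413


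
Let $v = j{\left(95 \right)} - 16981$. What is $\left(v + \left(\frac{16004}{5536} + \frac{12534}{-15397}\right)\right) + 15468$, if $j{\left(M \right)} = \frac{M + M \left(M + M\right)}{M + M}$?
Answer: $- \frac{174346163}{123176} \approx -1415.4$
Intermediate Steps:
$j{\left(M \right)} = \frac{M + 2 M^{2}}{2 M}$ ($j{\left(M \right)} = \frac{M + M 2 M}{2 M} = \left(M + 2 M^{2}\right) \frac{1}{2 M} = \frac{M + 2 M^{2}}{2 M}$)
$v = - \frac{33771}{2}$ ($v = \left(\frac{1}{2} + 95\right) - 16981 = \frac{191}{2} - 16981 = - \frac{33771}{2} \approx -16886.0$)
$\left(v + \left(\frac{16004}{5536} + \frac{12534}{-15397}\right)\right) + 15468 = \left(- \frac{33771}{2} + \left(\frac{16004}{5536} + \frac{12534}{-15397}\right)\right) + 15468 = \left(- \frac{33771}{2} + \left(16004 \cdot \frac{1}{5536} + 12534 \left(- \frac{1}{15397}\right)\right)\right) + 15468 = \left(- \frac{33771}{2} + \left(\frac{4001}{1384} - \frac{12534}{15397}\right)\right) + 15468 = \left(- \frac{33771}{2} + \frac{255817}{123176}\right) + 15468 = - \frac{2079632531}{123176} + 15468 = - \frac{174346163}{123176}$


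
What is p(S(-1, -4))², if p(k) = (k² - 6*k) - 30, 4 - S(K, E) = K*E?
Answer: 900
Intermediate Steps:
S(K, E) = 4 - E*K (S(K, E) = 4 - K*E = 4 - E*K)
p(k) = -30 + k² - 6*k
p(S(-1, -4))² = (-30 + (4 - 1*(-4)*(-1))² - 6*(4 - 1*(-4)*(-1)))² = (-30 + (4 - 4)² - 6*(4 - 4))² = (-30 + 0² - 6*0)² = (-30 + 0 + 0)² = (-30)² = 900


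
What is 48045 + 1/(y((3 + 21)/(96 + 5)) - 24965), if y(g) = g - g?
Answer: 1199443424/24965 ≈ 48045.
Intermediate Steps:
y(g) = 0
48045 + 1/(y((3 + 21)/(96 + 5)) - 24965) = 48045 + 1/(0 - 24965) = 48045 + 1/(-24965) = 48045 - 1/24965 = 1199443424/24965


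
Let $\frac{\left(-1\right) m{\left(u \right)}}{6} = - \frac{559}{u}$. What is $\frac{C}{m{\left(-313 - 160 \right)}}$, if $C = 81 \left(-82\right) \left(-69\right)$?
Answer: $- \frac{840213}{13} \approx -64632.0$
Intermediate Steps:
$m{\left(u \right)} = \frac{3354}{u}$ ($m{\left(u \right)} = - 6 \left(- \frac{559}{u}\right) = \frac{3354}{u}$)
$C = 458298$ ($C = \left(-6642\right) \left(-69\right) = 458298$)
$\frac{C}{m{\left(-313 - 160 \right)}} = \frac{458298}{3354 \frac{1}{-313 - 160}} = \frac{458298}{3354 \frac{1}{-473}} = \frac{458298}{3354 \left(- \frac{1}{473}\right)} = \frac{458298}{- \frac{78}{11}} = 458298 \left(- \frac{11}{78}\right) = - \frac{840213}{13}$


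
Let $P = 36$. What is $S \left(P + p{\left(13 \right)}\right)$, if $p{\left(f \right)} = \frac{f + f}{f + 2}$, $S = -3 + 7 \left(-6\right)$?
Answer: $-1698$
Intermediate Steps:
$S = -45$ ($S = -3 - 42 = -45$)
$p{\left(f \right)} = \frac{2 f}{2 + f}$
$S \left(P + p{\left(13 \right)}\right) = - 45 \left(36 + 2 \cdot 13 \frac{1}{2 + 13}\right) = - 45 \left(36 + 2 \cdot 13 \cdot \frac{1}{15}\right) = - 45 \left(36 + \frac{26}{15}\right) = \left(-45\right) \frac{566}{15} = -1698$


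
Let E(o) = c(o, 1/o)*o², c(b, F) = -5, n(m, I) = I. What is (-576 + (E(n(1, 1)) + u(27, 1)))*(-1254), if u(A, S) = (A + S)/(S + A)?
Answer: 727320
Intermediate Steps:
u(A, S) = 1 (u(A, S) = (A + S)/(A + S) = 1)
E(o) = -5*o²
(-576 + (E(n(1, 1)) + u(27, 1)))*(-1254) = (-576 + (-5*1² + 1))*(-1254) = (-576 + (-5*1 + 1))*(-1254) = (-576 + (-5 + 1))*(-1254) = (-576 - 4)*(-1254) = -580*(-1254) = 727320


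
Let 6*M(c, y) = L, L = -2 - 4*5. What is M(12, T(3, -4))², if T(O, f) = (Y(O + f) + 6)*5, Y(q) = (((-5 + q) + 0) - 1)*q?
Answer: 121/9 ≈ 13.444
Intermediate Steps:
Y(q) = q*(-6 + q) (Y(q) = ((-5 + q) - 1)*q = (-6 + q)*q = q*(-6 + q))
L = -22 (L = -2 - 20 = -22)
T(O, f) = 30 + 5*(O + f)*(-6 + O + f) (T(O, f) = ((O + f)*(-6 + (O + f)) + 6)*5 = ((O + f)*(-6 + O + f) + 6)*5 = (6 + (O + f)*(-6 + O + f))*5 = 30 + 5*(O + f)*(-6 + O + f))
M(c, y) = -11/3 (M(c, y) = (⅙)*(-22) = -11/3)
M(12, T(3, -4))² = (-11/3)² = 121/9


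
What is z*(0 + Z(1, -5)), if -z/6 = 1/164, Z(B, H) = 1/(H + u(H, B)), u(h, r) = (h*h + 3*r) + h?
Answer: -1/492 ≈ -0.0020325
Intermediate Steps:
u(h, r) = h + h**2 + 3*r (u(h, r) = (h**2 + 3*r) + h = h + h**2 + 3*r)
Z(B, H) = 1/(H**2 + 2*H + 3*B) (Z(B, H) = 1/(H + (H + H**2 + 3*B)) = 1/(H**2 + 2*H + 3*B))
z = -3/82 (z = -6/164 = -6*1/164 = -3/82 ≈ -0.036585)
z*(0 + Z(1, -5)) = -3*(0 + 1/((-5)**2 + 2*(-5) + 3*1))/82 = -3*(0 + 1/(25 - 10 + 3))/82 = -3*(0 + 1/18)/82 = -3/82*1/18 = -1/492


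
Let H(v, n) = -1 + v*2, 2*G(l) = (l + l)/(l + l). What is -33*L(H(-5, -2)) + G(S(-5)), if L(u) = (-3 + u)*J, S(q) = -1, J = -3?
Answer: -2771/2 ≈ -1385.5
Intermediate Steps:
G(l) = ½ (G(l) = ((l + l)/(l + l))/2 = ((2*l)/((2*l)))/2 = ((2*l)*(1/(2*l)))/2 = (½)*1 = ½)
H(v, n) = -1 + 2*v
L(u) = 9 - 3*u (L(u) = (-3 + u)*(-3) = 9 - 3*u)
-33*L(H(-5, -2)) + G(S(-5)) = -33*(9 - 3*(-1 + 2*(-5))) + ½ = -33*(9 - 3*(-1 - 10)) + ½ = -33*(9 - 3*(-11)) + ½ = -33*(9 + 33) + ½ = -33*42 + ½ = -1386 + ½ = -2771/2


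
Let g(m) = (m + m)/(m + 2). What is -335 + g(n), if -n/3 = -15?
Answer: -15655/47 ≈ -333.08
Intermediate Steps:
n = 45 (n = -3*(-15) = 45)
g(m) = 2*m/(2 + m) (g(m) = (2*m)/(2 + m) = 2*m/(2 + m))
-335 + g(n) = -335 + 2*45/(2 + 45) = -335 + 2*45/47 = -335 + 2*45*(1/47) = -335 + 90/47 = -15655/47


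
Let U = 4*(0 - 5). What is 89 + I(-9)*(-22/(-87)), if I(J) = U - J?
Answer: 7501/87 ≈ 86.218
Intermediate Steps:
U = -20 (U = 4*(-5) = -20)
I(J) = -20 - J
89 + I(-9)*(-22/(-87)) = 89 + (-20 - 1*(-9))*(-22/(-87)) = 89 + (-20 + 9)*(-22*(-1/87)) = 89 - 11*22/87 = 89 - 242/87 = 7501/87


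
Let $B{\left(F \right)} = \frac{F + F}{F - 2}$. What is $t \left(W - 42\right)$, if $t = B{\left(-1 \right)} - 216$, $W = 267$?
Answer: $-48450$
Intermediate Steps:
$B{\left(F \right)} = \frac{2 F}{-2 + F}$
$t = - \frac{646}{3}$ ($t = 2 \left(-1\right) \frac{1}{-2 - 1} - 216 = 2 \left(-1\right) \frac{1}{-3} - 216 = 2 \left(-1\right) \left(- \frac{1}{3}\right) - 216 = \frac{2}{3} - 216 = - \frac{646}{3} \approx -215.33$)
$t \left(W - 42\right) = - \frac{646 \left(267 - 42\right)}{3} = \left(- \frac{646}{3}\right) 225 = -48450$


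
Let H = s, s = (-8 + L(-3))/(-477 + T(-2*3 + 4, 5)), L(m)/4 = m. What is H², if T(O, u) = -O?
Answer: 16/9025 ≈ 0.0017729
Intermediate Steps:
L(m) = 4*m
s = 4/95 (s = (-8 + 4*(-3))/(-477 - (-2*3 + 4)) = (-8 - 12)/(-477 - (-6 + 4)) = -20/(-477 - 1*(-2)) = -20/(-477 + 2) = -20/(-475) = -20*(-1/475) = 4/95 ≈ 0.042105)
H = 4/95 ≈ 0.042105
H² = (4/95)² = 16/9025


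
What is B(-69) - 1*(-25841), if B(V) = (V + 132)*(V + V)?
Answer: 17147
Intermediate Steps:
B(V) = 2*V*(132 + V) (B(V) = (132 + V)*(2*V) = 2*V*(132 + V))
B(-69) - 1*(-25841) = 2*(-69)*(132 - 69) - 1*(-25841) = 2*(-69)*63 + 25841 = -8694 + 25841 = 17147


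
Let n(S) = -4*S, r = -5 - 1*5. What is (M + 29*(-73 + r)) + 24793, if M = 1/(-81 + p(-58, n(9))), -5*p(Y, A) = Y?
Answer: 7767937/347 ≈ 22386.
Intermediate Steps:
r = -10 (r = -5 - 5 = -10)
p(Y, A) = -Y/5
M = -5/347 (M = 1/(-81 - ⅕*(-58)) = 1/(-81 + 58/5) = 1/(-347/5) = -5/347 ≈ -0.014409)
(M + 29*(-73 + r)) + 24793 = (-5/347 + 29*(-73 - 10)) + 24793 = (-5/347 + 29*(-83)) + 24793 = (-5/347 - 2407) + 24793 = -835234/347 + 24793 = 7767937/347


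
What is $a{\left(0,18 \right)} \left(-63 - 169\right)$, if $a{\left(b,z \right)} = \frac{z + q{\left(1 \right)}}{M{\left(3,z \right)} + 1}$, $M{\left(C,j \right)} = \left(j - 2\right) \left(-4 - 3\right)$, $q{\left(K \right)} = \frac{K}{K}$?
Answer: $\frac{4408}{111} \approx 39.712$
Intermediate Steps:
$q{\left(K \right)} = 1$
$M{\left(C,j \right)} = 14 - 7 j$ ($M{\left(C,j \right)} = \left(-2 + j\right) \left(-7\right) = 14 - 7 j$)
$a{\left(b,z \right)} = \frac{1 + z}{15 - 7 z}$ ($a{\left(b,z \right)} = \frac{z + 1}{\left(14 - 7 z\right) + 1} = \frac{1 + z}{15 - 7 z}$)
$a{\left(0,18 \right)} \left(-63 - 169\right) = \frac{-1 - 18}{-15 + 7 \cdot 18} \left(-63 - 169\right) = \frac{-1 - 18}{-15 + 126} \left(-232\right) = \frac{1}{111} \left(-19\right) \left(-232\right) = \left(- \frac{19}{111}\right) \left(-232\right) = \frac{4408}{111}$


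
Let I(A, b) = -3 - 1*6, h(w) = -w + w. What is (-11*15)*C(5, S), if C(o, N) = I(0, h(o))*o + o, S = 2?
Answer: 6600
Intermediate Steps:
h(w) = 0
I(A, b) = -9 (I(A, b) = -3 - 6 = -9)
C(o, N) = -8*o (C(o, N) = -9*o + o = -8*o)
(-11*15)*C(5, S) = (-11*15)*(-8*5) = -165*(-40) = 6600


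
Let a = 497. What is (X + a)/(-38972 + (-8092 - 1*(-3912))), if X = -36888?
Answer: 36391/43152 ≈ 0.84332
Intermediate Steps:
(X + a)/(-38972 + (-8092 - 1*(-3912))) = (-36888 + 497)/(-38972 + (-8092 - 1*(-3912))) = -36391/(-38972 + (-8092 + 3912)) = -36391/(-38972 - 4180) = -36391/(-43152) = -36391*(-1/43152) = 36391/43152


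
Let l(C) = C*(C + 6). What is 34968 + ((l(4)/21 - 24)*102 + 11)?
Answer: 229077/7 ≈ 32725.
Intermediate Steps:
l(C) = C*(6 + C)
34968 + ((l(4)/21 - 24)*102 + 11) = 34968 + (((4*(6 + 4))/21 - 24)*102 + 11) = 34968 + (((4*10)*(1/21) - 24)*102 + 11) = 34968 + ((40*(1/21) - 24)*102 + 11) = 34968 + ((40/21 - 24)*102 + 11) = 34968 + (-464/21*102 + 11) = 34968 + (-15776/7 + 11) = 34968 - 15699/7 = 229077/7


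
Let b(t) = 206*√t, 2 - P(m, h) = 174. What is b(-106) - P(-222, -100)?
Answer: 172 + 206*I*√106 ≈ 172.0 + 2120.9*I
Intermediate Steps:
P(m, h) = -172 (P(m, h) = 2 - 1*174 = 2 - 174 = -172)
b(-106) - P(-222, -100) = 206*√(-106) - 1*(-172) = 206*(I*√106) + 172 = 206*I*√106 + 172 = 172 + 206*I*√106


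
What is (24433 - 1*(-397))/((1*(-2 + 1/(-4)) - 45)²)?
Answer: 397280/35721 ≈ 11.122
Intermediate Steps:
(24433 - 1*(-397))/((1*(-2 + 1/(-4)) - 45)²) = (24433 + 397)/((1*(-2 - ¼) - 45)²) = 24830/((1*(-9/4) - 45)²) = 24830/((-9/4 - 45)²) = 24830/((-189/4)²) = 24830/(35721/16) = 24830*(16/35721) = 397280/35721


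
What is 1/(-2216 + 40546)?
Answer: 1/38330 ≈ 2.6089e-5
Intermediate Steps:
1/(-2216 + 40546) = 1/38330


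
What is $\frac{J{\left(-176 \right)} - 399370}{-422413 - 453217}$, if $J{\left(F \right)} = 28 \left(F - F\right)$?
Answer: $\frac{39937}{87563} \approx 0.45609$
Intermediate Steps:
$J{\left(F \right)} = 0$ ($J{\left(F \right)} = 28 \cdot 0 = 0$)
$\frac{J{\left(-176 \right)} - 399370}{-422413 - 453217} = \frac{0 - 399370}{-422413 - 453217} = - \frac{399370}{-875630} = \left(-399370\right) \left(- \frac{1}{875630}\right) = \frac{39937}{87563}$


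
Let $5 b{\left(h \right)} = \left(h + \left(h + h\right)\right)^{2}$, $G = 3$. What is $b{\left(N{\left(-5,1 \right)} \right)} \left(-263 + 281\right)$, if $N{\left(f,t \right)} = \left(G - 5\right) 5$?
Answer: $3240$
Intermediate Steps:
$N{\left(f,t \right)} = -10$ ($N{\left(f,t \right)} = \left(3 - 5\right) 5 = \left(-2\right) 5 = -10$)
$b{\left(h \right)} = \frac{9 h^{2}}{5}$ ($b{\left(h \right)} = \frac{\left(h + \left(h + h\right)\right)^{2}}{5} = \frac{\left(h + 2 h\right)^{2}}{5} = \frac{\left(3 h\right)^{2}}{5} = \frac{9 h^{2}}{5}$)
$b{\left(N{\left(-5,1 \right)} \right)} \left(-263 + 281\right) = \frac{9 \left(-10\right)^{2}}{5} \left(-263 + 281\right) = \frac{9}{5} \cdot 100 \cdot 18 = 180 \cdot 18 = 3240$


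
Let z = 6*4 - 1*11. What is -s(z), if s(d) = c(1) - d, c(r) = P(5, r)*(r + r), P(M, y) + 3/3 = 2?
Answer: 11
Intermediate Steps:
P(M, y) = 1 (P(M, y) = -1 + 2 = 1)
z = 13 (z = 24 - 11 = 13)
c(r) = 2*r (c(r) = 1*(r + r) = 1*(2*r) = 2*r)
s(d) = 2 - d (s(d) = 2*1 - d = 2 - d)
-s(z) = -(2 - 1*13) = -(2 - 13) = -1*(-11) = 11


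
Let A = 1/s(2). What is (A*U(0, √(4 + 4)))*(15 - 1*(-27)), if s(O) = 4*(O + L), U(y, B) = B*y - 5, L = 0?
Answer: -105/4 ≈ -26.250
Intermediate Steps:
U(y, B) = -5 + B*y
s(O) = 4*O (s(O) = 4*(O + 0) = 4*O)
A = ⅛ (A = 1/(4*2) = 1/8 = ⅛ ≈ 0.12500)
(A*U(0, √(4 + 4)))*(15 - 1*(-27)) = ((-5 + √(4 + 4)*0)/8)*(15 - 1*(-27)) = ((-5 + √8*0)/8)*(15 + 27) = ((-5 + (2*√2)*0)/8)*42 = ((-5 + 0)/8)*42 = ((⅛)*(-5))*42 = -5/8*42 = -105/4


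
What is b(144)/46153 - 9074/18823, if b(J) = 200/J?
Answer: -7537791221/15637282542 ≈ -0.48204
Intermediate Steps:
b(144)/46153 - 9074/18823 = (200/144)/46153 - 9074/18823 = (200*(1/144))*(1/46153) - 9074*1/18823 = (25/18)*(1/46153) - 9074/18823 = 25/830754 - 9074/18823 = -7537791221/15637282542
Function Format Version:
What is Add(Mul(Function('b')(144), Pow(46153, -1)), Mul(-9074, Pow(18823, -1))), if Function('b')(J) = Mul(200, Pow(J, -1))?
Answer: Rational(-7537791221, 15637282542) ≈ -0.48204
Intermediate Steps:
Add(Mul(Function('b')(144), Pow(46153, -1)), Mul(-9074, Pow(18823, -1))) = Add(Mul(Mul(200, Pow(144, -1)), Pow(46153, -1)), Mul(-9074, Pow(18823, -1))) = Add(Mul(Mul(200, Rational(1, 144)), Rational(1, 46153)), Mul(-9074, Rational(1, 18823))) = Add(Mul(Rational(25, 18), Rational(1, 46153)), Rational(-9074, 18823)) = Add(Rational(25, 830754), Rational(-9074, 18823)) = Rational(-7537791221, 15637282542)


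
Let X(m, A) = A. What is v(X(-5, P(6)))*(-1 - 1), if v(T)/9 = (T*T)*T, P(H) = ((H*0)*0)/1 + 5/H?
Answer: -125/12 ≈ -10.417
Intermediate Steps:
P(H) = 5/H (P(H) = (0*0)*1 + 5/H = 0*1 + 5/H = 0 + 5/H = 5/H)
v(T) = 9*T**3 (v(T) = 9*((T*T)*T) = 9*(T**2*T) = 9*T**3)
v(X(-5, P(6)))*(-1 - 1) = (9*(5/6)**3)*(-1 - 1) = (9*(5*(1/6))**3)*(-2) = (9*(5/6)**3)*(-2) = (9*(125/216))*(-2) = (125/24)*(-2) = -125/12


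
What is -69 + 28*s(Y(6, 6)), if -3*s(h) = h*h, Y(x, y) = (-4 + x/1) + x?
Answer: -1999/3 ≈ -666.33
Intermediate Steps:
Y(x, y) = -4 + 2*x (Y(x, y) = (-4 + x*1) + x = (-4 + x) + x = -4 + 2*x)
s(h) = -h²/3 (s(h) = -h*h/3 = -h²/3)
-69 + 28*s(Y(6, 6)) = -69 + 28*(-(-4 + 2*6)²/3) = -69 + 28*(-(-4 + 12)²/3) = -69 + 28*(-⅓*8²) = -69 + 28*(-⅓*64) = -69 + 28*(-64/3) = -69 - 1792/3 = -1999/3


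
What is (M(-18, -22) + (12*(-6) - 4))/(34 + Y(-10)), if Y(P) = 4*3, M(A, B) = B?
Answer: -49/23 ≈ -2.1304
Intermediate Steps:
Y(P) = 12
(M(-18, -22) + (12*(-6) - 4))/(34 + Y(-10)) = (-22 + (12*(-6) - 4))/(34 + 12) = (-22 + (-72 - 4))/46 = (-22 - 76)*(1/46) = -98*1/46 = -49/23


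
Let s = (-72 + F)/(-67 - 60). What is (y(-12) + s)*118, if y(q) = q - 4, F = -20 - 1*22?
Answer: -226324/127 ≈ -1782.1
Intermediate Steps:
F = -42 (F = -20 - 22 = -42)
s = 114/127 (s = (-72 - 42)/(-67 - 60) = -114/(-127) = -114*(-1/127) = 114/127 ≈ 0.89764)
y(q) = -4 + q
(y(-12) + s)*118 = ((-4 - 12) + 114/127)*118 = (-16 + 114/127)*118 = -1918/127*118 = -226324/127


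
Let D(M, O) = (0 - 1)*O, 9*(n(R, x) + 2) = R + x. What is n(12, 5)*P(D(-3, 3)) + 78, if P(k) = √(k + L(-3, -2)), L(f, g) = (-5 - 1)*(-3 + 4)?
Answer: 78 - I/3 ≈ 78.0 - 0.33333*I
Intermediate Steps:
n(R, x) = -2 + R/9 + x/9 (n(R, x) = -2 + (R + x)/9 = -2 + (R/9 + x/9) = -2 + R/9 + x/9)
L(f, g) = -6 (L(f, g) = -6*1 = -6)
D(M, O) = -O
P(k) = √(-6 + k) (P(k) = √(k - 6) = √(-6 + k))
n(12, 5)*P(D(-3, 3)) + 78 = (-2 + (⅑)*12 + (⅑)*5)*√(-6 - 1*3) + 78 = (-2 + 4/3 + 5/9)*√(-6 - 3) + 78 = -I/3 + 78 = 78 - I/3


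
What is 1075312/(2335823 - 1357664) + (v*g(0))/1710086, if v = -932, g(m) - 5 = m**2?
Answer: 131022698278/119481143691 ≈ 1.0966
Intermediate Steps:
g(m) = 5 + m**2
1075312/(2335823 - 1357664) + (v*g(0))/1710086 = 1075312/(2335823 - 1357664) - 932*(5 + 0**2)/1710086 = 1075312/978159 - 932*(5 + 0)*(1/1710086) = 1075312*(1/978159) - 932*5*(1/1710086) = 153616/139737 - 4660*1/1710086 = 153616/139737 - 2330/855043 = 131022698278/119481143691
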